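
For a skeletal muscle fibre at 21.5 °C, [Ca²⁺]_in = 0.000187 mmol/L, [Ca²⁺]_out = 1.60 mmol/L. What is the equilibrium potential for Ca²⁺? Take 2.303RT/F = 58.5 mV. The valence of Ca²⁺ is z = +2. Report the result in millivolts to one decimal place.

E = (58.5/z) · log₁₀([Ca²⁺]_out/[Ca²⁺]_in) with z = +2.
= (58.5/2) · log₁₀(1.60/0.000187) = 29.25 · log₁₀(8556)
= 29.25 · (3.9323) = 115.02 mV

115.0 mV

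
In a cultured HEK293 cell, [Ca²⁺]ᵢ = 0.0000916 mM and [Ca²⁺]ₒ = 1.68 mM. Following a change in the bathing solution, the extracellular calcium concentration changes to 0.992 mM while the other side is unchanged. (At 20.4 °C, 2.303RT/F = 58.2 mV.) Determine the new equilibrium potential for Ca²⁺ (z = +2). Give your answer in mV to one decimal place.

After the shift: [Ca²⁺]_out = 0.992, [Ca²⁺]_in = 0.0000916 mM.
E_new = (58.2/2)·log₁₀(0.992/0.0000916) = 29.10 · (4.0346) = 117.41 mV

117.4 mV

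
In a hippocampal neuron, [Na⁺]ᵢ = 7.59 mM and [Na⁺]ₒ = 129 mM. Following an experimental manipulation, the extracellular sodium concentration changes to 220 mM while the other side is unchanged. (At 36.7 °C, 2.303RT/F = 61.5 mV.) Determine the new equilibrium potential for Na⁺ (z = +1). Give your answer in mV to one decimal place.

89.9 mV

After the shift: [Na⁺]_out = 220, [Na⁺]_in = 7.59 mM.
E_new = (61.5/1)·log₁₀(220/7.59) = 61.50 · (1.4622) = 89.92 mV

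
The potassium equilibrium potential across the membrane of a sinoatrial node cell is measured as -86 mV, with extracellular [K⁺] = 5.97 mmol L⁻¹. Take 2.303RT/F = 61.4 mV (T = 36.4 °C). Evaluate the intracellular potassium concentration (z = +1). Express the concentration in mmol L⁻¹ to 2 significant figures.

150 mmol L⁻¹

Nernst: E = (61.4/1) · log₁₀([out]/[in]), so log₁₀([out]/[in]) = -86.0 × 1 / 61.4 = -1.4007.
[out]/[in] = 10^(-1.4007) = 0.03975.
[in] = 5.97 / 0.03975 = 150.2 mmol L⁻¹.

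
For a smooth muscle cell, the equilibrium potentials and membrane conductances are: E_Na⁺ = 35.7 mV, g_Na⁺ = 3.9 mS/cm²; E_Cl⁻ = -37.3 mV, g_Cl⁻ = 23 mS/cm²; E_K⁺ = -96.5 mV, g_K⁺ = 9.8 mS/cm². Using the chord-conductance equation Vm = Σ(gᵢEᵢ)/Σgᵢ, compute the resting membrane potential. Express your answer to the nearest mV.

-45 mV

Σ gᵢEᵢ = 3.9·(35.7) + 23·(-37.3) + 9.8·(-96.5) = -1664.37
Σ gᵢ = 3.9 + 23 + 9.8 = 36.7
Vm = -1664.37 / 36.7 = -45.35 mV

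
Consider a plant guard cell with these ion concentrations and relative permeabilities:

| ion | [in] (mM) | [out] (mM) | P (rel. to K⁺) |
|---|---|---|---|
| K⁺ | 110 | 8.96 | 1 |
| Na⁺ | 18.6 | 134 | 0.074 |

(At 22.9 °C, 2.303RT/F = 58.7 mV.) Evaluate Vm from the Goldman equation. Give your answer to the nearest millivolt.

Vm = 58.7 · log₁₀[(Σ P·[cation]ₒ + Σ P·[anion]ᵢ) / (Σ P·[cation]ᵢ + Σ P·[anion]ₒ)]
Numerator = 1×8.96 + 0.074×134 = 18.88
Denominator = 1×110 + 0.074×18.6 = 111.4
Vm = 58.7 · log₁₀(0.16948) = 58.7 × (-0.7709) = -45.25 mV

-45 mV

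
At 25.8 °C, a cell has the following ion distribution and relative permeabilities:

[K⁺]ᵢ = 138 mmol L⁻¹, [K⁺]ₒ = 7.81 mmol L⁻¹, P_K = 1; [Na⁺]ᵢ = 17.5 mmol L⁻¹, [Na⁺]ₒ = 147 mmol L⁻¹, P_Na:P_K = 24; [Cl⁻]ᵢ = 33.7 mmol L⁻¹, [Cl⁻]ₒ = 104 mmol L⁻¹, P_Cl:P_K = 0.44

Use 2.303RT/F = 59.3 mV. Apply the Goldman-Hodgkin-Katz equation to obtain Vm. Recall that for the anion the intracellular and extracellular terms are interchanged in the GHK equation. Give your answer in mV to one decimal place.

Vm = 59.3 · log₁₀[(Σ P·[cation]ₒ + Σ P·[anion]ᵢ) / (Σ P·[cation]ᵢ + Σ P·[anion]ₒ)]
Numerator = 1×7.81 + 24×147 + 0.44×33.7 = 3551
Denominator = 1×138 + 24×17.5 + 0.44×104 = 603.8
Vm = 59.3 · log₁₀(5.8809) = 59.3 × (0.7694) = 45.63 mV

45.6 mV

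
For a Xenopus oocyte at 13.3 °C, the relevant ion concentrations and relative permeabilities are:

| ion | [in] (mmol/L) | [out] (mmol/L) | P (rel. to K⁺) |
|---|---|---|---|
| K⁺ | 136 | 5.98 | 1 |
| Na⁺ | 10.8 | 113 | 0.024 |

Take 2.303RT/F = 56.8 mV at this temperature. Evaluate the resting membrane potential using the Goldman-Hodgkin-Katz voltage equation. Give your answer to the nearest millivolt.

-68 mV

Vm = 56.8 · log₁₀[(Σ P·[cation]ₒ + Σ P·[anion]ᵢ) / (Σ P·[cation]ᵢ + Σ P·[anion]ₒ)]
Numerator = 1×5.98 + 0.024×113 = 8.692
Denominator = 1×136 + 0.024×10.8 = 136.3
Vm = 56.8 · log₁₀(0.06379) = 56.8 × (-1.1952) = -67.89 mV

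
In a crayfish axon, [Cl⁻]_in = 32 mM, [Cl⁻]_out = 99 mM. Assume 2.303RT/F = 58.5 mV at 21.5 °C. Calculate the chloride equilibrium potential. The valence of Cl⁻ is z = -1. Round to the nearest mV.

E = (58.5/z) · log₁₀([Cl⁻]_out/[Cl⁻]_in) with z = -1.
For an anion, dividing by z = -1 reverses the sign.
= (58.5/-1) · log₁₀(99/32) = -58.50 · log₁₀(3.094)
= -58.50 · (0.4905) = -28.69 mV

-29 mV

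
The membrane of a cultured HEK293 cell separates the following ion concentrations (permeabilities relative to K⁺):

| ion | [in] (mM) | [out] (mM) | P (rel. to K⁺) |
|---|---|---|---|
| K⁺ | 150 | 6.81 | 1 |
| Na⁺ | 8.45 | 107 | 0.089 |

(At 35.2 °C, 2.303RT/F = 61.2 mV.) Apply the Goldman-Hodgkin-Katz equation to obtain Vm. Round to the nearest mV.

-59 mV

Vm = 61.2 · log₁₀[(Σ P·[cation]ₒ + Σ P·[anion]ᵢ) / (Σ P·[cation]ᵢ + Σ P·[anion]ₒ)]
Numerator = 1×6.81 + 0.089×107 = 16.33
Denominator = 1×150 + 0.089×8.45 = 150.8
Vm = 61.2 · log₁₀(0.10834) = 61.2 × (-0.9652) = -59.07 mV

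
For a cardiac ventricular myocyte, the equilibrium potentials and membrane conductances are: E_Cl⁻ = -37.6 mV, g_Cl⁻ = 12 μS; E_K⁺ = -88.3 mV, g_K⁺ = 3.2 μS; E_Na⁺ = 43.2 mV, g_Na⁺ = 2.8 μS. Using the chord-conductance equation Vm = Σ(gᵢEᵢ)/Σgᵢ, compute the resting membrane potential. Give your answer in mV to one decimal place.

-34.0 mV

Σ gᵢEᵢ = 12·(-37.6) + 3.2·(-88.3) + 2.8·(43.2) = -612.80
Σ gᵢ = 12 + 3.2 + 2.8 = 18
Vm = -612.80 / 18 = -34.04 mV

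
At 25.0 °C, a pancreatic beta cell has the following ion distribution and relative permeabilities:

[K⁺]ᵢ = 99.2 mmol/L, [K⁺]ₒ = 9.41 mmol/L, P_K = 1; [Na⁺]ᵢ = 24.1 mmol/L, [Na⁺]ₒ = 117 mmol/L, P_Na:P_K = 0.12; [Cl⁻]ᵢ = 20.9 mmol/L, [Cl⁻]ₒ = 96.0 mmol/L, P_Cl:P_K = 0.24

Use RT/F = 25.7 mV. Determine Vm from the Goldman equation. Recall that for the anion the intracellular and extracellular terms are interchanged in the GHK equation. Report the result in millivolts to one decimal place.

-38.1 mV

Vm = 25.7 · ln[(Σ P·[cation]ₒ + Σ P·[anion]ᵢ) / (Σ P·[cation]ᵢ + Σ P·[anion]ₒ)]
Numerator = 1×9.41 + 0.12×117 + 0.24×20.9 = 28.47
Denominator = 1×99.2 + 0.12×24.1 + 0.24×96.0 = 125.1
Vm = 25.7 · ln(0.22749) = 25.7 × (-1.4807) = -38.05 mV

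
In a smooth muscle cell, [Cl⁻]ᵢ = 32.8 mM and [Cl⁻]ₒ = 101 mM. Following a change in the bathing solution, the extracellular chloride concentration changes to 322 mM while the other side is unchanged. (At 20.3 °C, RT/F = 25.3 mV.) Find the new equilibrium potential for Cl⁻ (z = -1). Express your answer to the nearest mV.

-58 mV

After the shift: [Cl⁻]_out = 322, [Cl⁻]_in = 32.8 mM.
E_new = (25.3/-1)·ln(322/32.8) = -25.30 · (2.2841) = -57.79 mV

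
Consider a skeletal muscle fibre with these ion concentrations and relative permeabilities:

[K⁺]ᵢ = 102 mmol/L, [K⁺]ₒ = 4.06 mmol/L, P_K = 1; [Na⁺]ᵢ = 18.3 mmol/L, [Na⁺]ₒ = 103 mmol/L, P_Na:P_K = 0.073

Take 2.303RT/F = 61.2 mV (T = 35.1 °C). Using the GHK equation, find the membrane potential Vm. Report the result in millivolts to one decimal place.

-58.2 mV

Vm = 61.2 · log₁₀[(Σ P·[cation]ₒ + Σ P·[anion]ᵢ) / (Σ P·[cation]ᵢ + Σ P·[anion]ₒ)]
Numerator = 1×4.06 + 0.073×103 = 11.58
Denominator = 1×102 + 0.073×18.3 = 103.3
Vm = 61.2 · log₁₀(0.11205) = 61.2 × (-0.9506) = -58.18 mV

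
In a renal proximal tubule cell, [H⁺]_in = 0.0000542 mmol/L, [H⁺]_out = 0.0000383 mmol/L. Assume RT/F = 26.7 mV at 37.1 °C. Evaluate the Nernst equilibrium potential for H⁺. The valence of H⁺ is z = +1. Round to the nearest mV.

-9 mV

E = (26.7/z) · ln([H⁺]_out/[H⁺]_in) with z = +1.
= (26.7/1) · ln(0.0000383/0.0000542) = 26.70 · ln(0.7066)
= 26.70 · (-0.3472) = -9.27 mV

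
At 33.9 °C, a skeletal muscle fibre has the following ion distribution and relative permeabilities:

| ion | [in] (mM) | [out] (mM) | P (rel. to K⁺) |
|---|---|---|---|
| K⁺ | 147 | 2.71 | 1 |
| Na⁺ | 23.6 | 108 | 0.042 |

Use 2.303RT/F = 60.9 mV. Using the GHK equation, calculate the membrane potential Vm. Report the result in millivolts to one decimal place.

-79.8 mV

Vm = 60.9 · log₁₀[(Σ P·[cation]ₒ + Σ P·[anion]ᵢ) / (Σ P·[cation]ᵢ + Σ P·[anion]ₒ)]
Numerator = 1×2.71 + 0.042×108 = 7.246
Denominator = 1×147 + 0.042×23.6 = 148
Vm = 60.9 · log₁₀(0.048962) = 60.9 × (-1.3101) = -79.79 mV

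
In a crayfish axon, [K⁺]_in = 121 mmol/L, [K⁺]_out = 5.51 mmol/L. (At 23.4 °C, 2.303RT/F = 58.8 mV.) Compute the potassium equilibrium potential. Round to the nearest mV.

E = (58.8/z) · log₁₀([K⁺]_out/[K⁺]_in) with z = +1.
= (58.8/1) · log₁₀(5.51/121) = 58.80 · log₁₀(0.04554)
= 58.80 · (-1.3416) = -78.89 mV

-79 mV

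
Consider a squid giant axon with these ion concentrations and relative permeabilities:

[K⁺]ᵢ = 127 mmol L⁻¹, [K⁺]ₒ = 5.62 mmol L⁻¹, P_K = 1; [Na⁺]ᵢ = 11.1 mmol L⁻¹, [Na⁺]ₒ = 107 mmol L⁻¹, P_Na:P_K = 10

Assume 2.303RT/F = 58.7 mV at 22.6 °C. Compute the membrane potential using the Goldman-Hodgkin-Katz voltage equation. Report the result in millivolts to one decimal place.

38.5 mV

Vm = 58.7 · log₁₀[(Σ P·[cation]ₒ + Σ P·[anion]ᵢ) / (Σ P·[cation]ᵢ + Σ P·[anion]ₒ)]
Numerator = 1×5.62 + 10×107 = 1076
Denominator = 1×127 + 10×11.1 = 238
Vm = 58.7 · log₁₀(4.5194) = 58.7 × (0.6551) = 38.45 mV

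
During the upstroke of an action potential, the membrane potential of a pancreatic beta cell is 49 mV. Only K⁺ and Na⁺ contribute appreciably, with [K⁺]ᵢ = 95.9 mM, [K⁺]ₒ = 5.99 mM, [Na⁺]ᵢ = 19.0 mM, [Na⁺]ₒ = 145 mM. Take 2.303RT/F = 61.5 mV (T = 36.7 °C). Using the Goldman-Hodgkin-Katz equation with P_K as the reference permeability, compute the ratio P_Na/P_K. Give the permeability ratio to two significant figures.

Let α = P_Na/P_K. GHK: Vm = 61.5·log₁₀[(Kₒ + α·Naₒ)/(Kᵢ + α·Naᵢ)].
10^(Vm/61.5) = 10^(49.0/61.5) = 6.2625
So 6.2625·(Kᵢ + α·Naᵢ) = Kₒ + α·Naₒ → α = (6.2625·95.9 − 5.99) / (145.0 − 6.2625·19.0)
α = (600.6 − 5.99) / (145.0 − 119) = 594.6/26.01 = 22.86

23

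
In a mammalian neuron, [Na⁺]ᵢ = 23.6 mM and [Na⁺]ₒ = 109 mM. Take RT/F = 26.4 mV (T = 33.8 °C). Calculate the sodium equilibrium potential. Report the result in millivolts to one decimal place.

E = (26.4/z) · ln([Na⁺]_out/[Na⁺]_in) with z = +1.
= (26.4/1) · ln(109/23.6) = 26.40 · ln(4.619)
= 26.40 · (1.5301) = 40.39 mV

40.4 mV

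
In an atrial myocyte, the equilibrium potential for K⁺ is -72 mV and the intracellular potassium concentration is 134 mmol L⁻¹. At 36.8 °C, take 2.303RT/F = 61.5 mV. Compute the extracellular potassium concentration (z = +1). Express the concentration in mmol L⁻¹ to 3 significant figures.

9.04 mmol L⁻¹

Nernst: E = (61.5/1) · log₁₀([out]/[in]), so log₁₀([out]/[in]) = -72.0 × 1 / 61.5 = -1.1707.
[out]/[in] = 10^(-1.1707) = 0.06749.
[out] = 0.06749 × 134 = 9.044 mmol L⁻¹.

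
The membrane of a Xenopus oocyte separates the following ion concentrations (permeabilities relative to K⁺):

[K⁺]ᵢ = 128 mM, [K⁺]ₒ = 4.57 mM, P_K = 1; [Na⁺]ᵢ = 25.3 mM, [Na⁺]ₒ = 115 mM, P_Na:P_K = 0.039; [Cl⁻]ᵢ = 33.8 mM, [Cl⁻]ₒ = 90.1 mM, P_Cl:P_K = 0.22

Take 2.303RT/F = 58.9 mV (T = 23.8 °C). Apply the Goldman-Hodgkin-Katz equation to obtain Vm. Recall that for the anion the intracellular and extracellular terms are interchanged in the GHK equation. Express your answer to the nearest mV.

Vm = 58.9 · log₁₀[(Σ P·[cation]ₒ + Σ P·[anion]ᵢ) / (Σ P·[cation]ᵢ + Σ P·[anion]ₒ)]
Numerator = 1×4.57 + 0.039×115 + 0.22×33.8 = 16.49
Denominator = 1×128 + 0.039×25.3 + 0.22×90.1 = 148.8
Vm = 58.9 · log₁₀(0.11082) = 58.9 × (-0.9554) = -56.27 mV

-56 mV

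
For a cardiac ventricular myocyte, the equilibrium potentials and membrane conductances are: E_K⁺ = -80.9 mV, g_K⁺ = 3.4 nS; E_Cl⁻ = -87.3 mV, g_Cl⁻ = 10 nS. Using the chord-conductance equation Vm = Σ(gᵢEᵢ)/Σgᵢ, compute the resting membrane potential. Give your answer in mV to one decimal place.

-85.7 mV

Σ gᵢEᵢ = 3.4·(-80.9) + 10·(-87.3) = -1148.06
Σ gᵢ = 3.4 + 10 = 13.4
Vm = -1148.06 / 13.4 = -85.68 mV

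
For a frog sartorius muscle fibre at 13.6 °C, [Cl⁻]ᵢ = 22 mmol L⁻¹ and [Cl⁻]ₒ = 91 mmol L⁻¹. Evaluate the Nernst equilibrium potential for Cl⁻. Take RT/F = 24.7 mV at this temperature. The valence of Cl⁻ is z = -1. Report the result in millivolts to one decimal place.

-35.1 mV

E = (24.7/z) · ln([Cl⁻]_out/[Cl⁻]_in) with z = -1.
For an anion, dividing by z = -1 reverses the sign.
= (24.7/-1) · ln(91/22) = -24.70 · ln(4.136)
= -24.70 · (1.4198) = -35.07 mV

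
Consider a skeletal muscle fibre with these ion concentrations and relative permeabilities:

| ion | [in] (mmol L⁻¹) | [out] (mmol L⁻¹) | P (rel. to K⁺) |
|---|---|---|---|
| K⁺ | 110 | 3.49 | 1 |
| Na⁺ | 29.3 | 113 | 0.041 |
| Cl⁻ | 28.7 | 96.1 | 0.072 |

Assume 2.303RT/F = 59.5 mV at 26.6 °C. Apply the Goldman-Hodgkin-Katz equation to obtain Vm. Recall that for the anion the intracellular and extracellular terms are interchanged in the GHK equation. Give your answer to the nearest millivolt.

Vm = 59.5 · log₁₀[(Σ P·[cation]ₒ + Σ P·[anion]ᵢ) / (Σ P·[cation]ᵢ + Σ P·[anion]ₒ)]
Numerator = 1×3.49 + 0.041×113 + 0.072×28.7 = 10.19
Denominator = 1×110 + 0.041×29.3 + 0.072×96.1 = 118.1
Vm = 59.5 · log₁₀(0.086263) = 59.5 × (-1.0642) = -63.32 mV

-63 mV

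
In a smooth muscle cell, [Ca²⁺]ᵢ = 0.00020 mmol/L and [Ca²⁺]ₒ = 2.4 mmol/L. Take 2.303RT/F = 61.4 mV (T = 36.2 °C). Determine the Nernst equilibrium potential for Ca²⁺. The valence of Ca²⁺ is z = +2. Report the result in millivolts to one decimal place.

125.2 mV

E = (61.4/z) · log₁₀([Ca²⁺]_out/[Ca²⁺]_in) with z = +2.
= (61.4/2) · log₁₀(2.4/0.00020) = 30.70 · log₁₀(1.2e+04)
= 30.70 · (4.0792) = 125.23 mV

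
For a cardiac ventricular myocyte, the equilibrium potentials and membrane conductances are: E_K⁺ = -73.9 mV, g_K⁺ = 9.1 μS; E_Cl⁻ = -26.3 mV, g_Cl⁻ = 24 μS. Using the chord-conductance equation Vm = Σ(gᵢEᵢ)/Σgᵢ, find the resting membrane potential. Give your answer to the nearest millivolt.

-39 mV

Σ gᵢEᵢ = 9.1·(-73.9) + 24·(-26.3) = -1303.69
Σ gᵢ = 9.1 + 24 = 33.1
Vm = -1303.69 / 33.1 = -39.39 mV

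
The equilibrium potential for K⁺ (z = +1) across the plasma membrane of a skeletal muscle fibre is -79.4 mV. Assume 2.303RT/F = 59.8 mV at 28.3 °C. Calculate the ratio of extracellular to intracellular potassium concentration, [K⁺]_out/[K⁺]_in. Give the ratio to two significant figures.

0.047

log₁₀([out]/[in]) = E·z/(59.8) = -79.4 × 1 / 59.8 = -1.3278
[out]/[in] = 10^(-1.3278) = 0.04702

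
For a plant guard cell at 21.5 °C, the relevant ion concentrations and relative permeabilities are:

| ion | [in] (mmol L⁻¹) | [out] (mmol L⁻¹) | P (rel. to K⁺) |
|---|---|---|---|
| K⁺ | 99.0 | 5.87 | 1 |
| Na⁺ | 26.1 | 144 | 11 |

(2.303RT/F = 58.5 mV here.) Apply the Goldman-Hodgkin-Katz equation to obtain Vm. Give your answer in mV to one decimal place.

36.0 mV

Vm = 58.5 · log₁₀[(Σ P·[cation]ₒ + Σ P·[anion]ᵢ) / (Σ P·[cation]ᵢ + Σ P·[anion]ₒ)]
Numerator = 1×5.87 + 11×144 = 1590
Denominator = 1×99.0 + 11×26.1 = 386.1
Vm = 58.5 · log₁₀(4.1178) = 58.5 × (0.6147) = 35.96 mV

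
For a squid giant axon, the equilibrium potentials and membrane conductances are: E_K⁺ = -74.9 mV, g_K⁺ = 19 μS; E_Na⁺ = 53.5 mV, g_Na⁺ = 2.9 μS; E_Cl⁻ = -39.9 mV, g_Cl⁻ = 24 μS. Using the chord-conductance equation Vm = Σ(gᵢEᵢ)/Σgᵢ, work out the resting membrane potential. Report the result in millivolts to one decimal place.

Σ gᵢEᵢ = 19·(-74.9) + 2.9·(53.5) + 24·(-39.9) = -2225.55
Σ gᵢ = 19 + 2.9 + 24 = 45.9
Vm = -2225.55 / 45.9 = -48.49 mV

-48.5 mV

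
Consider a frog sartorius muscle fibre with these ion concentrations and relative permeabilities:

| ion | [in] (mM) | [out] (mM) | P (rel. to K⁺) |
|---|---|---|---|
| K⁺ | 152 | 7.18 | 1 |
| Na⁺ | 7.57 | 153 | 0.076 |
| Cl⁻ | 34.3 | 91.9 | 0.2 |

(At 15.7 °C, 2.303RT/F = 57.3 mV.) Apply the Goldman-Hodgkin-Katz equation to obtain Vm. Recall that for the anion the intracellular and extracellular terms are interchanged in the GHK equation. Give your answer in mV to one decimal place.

Vm = 57.3 · log₁₀[(Σ P·[cation]ₒ + Σ P·[anion]ᵢ) / (Σ P·[cation]ᵢ + Σ P·[anion]ₒ)]
Numerator = 1×7.18 + 0.076×153 + 0.2×34.3 = 25.67
Denominator = 1×152 + 0.076×7.57 + 0.2×91.9 = 171
Vm = 57.3 · log₁₀(0.15014) = 57.3 × (-0.8235) = -47.19 mV

-47.2 mV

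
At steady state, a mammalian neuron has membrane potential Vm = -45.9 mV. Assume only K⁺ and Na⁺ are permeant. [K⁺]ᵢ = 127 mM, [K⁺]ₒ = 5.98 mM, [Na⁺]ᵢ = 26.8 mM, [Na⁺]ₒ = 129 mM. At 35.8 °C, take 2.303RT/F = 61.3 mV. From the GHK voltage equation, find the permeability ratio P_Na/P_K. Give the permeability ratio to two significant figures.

0.13

Let α = P_Na/P_K. GHK: Vm = 61.3·log₁₀[(Kₒ + α·Naₒ)/(Kᵢ + α·Naᵢ)].
10^(Vm/61.3) = 10^(-45.9/61.3) = 0.17833
So 0.17833·(Kᵢ + α·Naᵢ) = Kₒ + α·Naₒ → α = (0.17833·127.0 − 5.98) / (129.0 − 0.17833·26.8)
α = (22.65 − 5.98) / (129.0 − 4.779) = 16.67/124.2 = 0.1342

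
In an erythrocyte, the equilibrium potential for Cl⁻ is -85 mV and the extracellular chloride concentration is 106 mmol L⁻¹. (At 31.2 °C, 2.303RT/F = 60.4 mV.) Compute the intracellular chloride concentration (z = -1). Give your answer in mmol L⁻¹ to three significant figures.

Nernst: E = (60.4/-1) · log₁₀([out]/[in]), so log₁₀([out]/[in]) = -85.0 × -1 / 60.4 = 1.4073.
[out]/[in] = 10^(1.4073) = 25.54.
[in] = 106 / 25.54 = 4.15 mmol L⁻¹.

4.15 mmol L⁻¹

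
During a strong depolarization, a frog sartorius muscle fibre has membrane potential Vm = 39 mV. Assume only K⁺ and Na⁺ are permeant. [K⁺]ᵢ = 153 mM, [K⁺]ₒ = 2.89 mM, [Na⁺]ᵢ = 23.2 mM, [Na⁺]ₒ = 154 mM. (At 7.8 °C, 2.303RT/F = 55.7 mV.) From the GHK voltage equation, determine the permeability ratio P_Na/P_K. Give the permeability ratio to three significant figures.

20.3

Let α = P_Na/P_K. GHK: Vm = 55.7·log₁₀[(Kₒ + α·Naₒ)/(Kᵢ + α·Naᵢ)].
10^(Vm/55.7) = 10^(39.0/55.7) = 5.0139
So 5.0139·(Kᵢ + α·Naᵢ) = Kₒ + α·Naₒ → α = (5.0139·153.0 − 2.89) / (154.0 − 5.0139·23.2)
α = (767.1 − 2.89) / (154.0 − 116.3) = 764.2/37.68 = 20.28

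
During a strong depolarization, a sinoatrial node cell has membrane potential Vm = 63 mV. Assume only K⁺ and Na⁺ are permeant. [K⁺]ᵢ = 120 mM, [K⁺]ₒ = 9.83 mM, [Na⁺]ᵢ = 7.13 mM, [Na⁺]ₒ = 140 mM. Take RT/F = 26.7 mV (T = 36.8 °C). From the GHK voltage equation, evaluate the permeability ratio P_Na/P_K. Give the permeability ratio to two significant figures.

Let α = P_Na/P_K. GHK: Vm = 26.7·ln[(Kₒ + α·Naₒ)/(Kᵢ + α·Naᵢ)].
e^(Vm/26.7) = e^(63.0/26.7) = 10.586
So 10.586·(Kᵢ + α·Naᵢ) = Kₒ + α·Naₒ → α = (10.586·120.0 − 9.83) / (140.0 − 10.586·7.13)
α = (1270 − 9.83) / (140.0 − 75.48) = 1261/64.52 = 19.54

20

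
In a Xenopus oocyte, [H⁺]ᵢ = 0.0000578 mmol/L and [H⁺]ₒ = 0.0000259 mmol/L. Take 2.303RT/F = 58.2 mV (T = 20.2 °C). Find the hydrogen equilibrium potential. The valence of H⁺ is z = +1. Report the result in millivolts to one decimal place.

E = (58.2/z) · log₁₀([H⁺]_out/[H⁺]_in) with z = +1.
= (58.2/1) · log₁₀(0.0000259/0.0000578) = 58.20 · log₁₀(0.4481)
= 58.20 · (-0.3486) = -20.29 mV

-20.3 mV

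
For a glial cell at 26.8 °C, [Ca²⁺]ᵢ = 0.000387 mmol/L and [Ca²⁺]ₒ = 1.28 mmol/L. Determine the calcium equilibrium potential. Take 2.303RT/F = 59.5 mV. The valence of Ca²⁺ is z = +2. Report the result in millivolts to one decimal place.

E = (59.5/z) · log₁₀([Ca²⁺]_out/[Ca²⁺]_in) with z = +2.
= (59.5/2) · log₁₀(1.28/0.000387) = 29.75 · log₁₀(3307)
= 29.75 · (3.5195) = 104.71 mV

104.7 mV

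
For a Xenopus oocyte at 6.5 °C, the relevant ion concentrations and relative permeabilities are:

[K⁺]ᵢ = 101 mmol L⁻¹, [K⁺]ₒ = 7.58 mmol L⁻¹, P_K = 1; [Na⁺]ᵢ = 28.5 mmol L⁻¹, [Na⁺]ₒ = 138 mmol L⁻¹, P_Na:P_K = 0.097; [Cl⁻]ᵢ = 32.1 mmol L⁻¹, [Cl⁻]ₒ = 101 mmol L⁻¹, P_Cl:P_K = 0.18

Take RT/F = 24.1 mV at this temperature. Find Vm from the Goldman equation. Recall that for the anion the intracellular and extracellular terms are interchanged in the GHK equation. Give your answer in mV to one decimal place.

-36.6 mV

Vm = 24.1 · ln[(Σ P·[cation]ₒ + Σ P·[anion]ᵢ) / (Σ P·[cation]ᵢ + Σ P·[anion]ₒ)]
Numerator = 1×7.58 + 0.097×138 + 0.18×32.1 = 26.74
Denominator = 1×101 + 0.097×28.5 + 0.18×101 = 121.9
Vm = 24.1 · ln(0.21931) = 24.1 × (-1.5173) = -36.57 mV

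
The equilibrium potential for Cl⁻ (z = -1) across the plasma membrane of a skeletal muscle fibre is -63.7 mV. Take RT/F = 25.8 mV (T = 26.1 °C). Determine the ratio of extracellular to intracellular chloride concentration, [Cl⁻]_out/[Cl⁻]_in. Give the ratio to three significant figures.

ln([out]/[in]) = E·z/(25.8) = -63.7 × -1 / 25.8 = 2.4690
[out]/[in] = e^(2.4690) = 11.81

11.8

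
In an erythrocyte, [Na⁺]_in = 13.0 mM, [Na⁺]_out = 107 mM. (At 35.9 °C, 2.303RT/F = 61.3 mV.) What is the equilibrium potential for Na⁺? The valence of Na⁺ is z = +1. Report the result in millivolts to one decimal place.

E = (61.3/z) · log₁₀([Na⁺]_out/[Na⁺]_in) with z = +1.
= (61.3/1) · log₁₀(107/13.0) = 61.30 · log₁₀(8.231)
= 61.30 · (0.9154) = 56.12 mV

56.1 mV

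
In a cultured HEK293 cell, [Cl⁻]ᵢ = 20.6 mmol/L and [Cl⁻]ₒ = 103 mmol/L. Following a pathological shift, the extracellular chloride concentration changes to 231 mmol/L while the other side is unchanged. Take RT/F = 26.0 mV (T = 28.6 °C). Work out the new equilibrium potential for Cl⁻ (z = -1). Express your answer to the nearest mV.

After the shift: [Cl⁻]_out = 231, [Cl⁻]_in = 20.6 mmol/L.
E_new = (26.0/-1)·ln(231/20.6) = -26.00 · (2.4171) = -62.85 mV

-63 mV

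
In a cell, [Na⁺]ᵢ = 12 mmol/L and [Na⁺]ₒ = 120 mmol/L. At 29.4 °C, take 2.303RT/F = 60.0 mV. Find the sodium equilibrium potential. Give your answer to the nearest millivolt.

60 mV

E = (60.0/z) · log₁₀([Na⁺]_out/[Na⁺]_in) with z = +1.
= (60.0/1) · log₁₀(120/12) = 60.00 · log₁₀(10)
= 60.00 · (1.0000) = 60.00 mV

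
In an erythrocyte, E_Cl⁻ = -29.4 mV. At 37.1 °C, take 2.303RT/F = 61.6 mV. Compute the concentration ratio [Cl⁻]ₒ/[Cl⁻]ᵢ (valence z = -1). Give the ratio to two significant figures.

3.0

log₁₀([out]/[in]) = E·z/(61.6) = -29.4 × -1 / 61.6 = 0.4773
[out]/[in] = 10^(0.4773) = 3.001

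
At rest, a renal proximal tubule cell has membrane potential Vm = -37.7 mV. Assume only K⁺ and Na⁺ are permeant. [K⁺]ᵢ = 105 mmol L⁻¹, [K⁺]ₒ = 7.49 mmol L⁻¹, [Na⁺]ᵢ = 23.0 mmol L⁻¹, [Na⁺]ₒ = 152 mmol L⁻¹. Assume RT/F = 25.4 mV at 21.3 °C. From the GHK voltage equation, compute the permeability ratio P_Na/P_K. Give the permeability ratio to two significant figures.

0.11

Let α = P_Na/P_K. GHK: Vm = 25.4·ln[(Kₒ + α·Naₒ)/(Kᵢ + α·Naᵢ)].
e^(Vm/25.4) = e^(-37.7/25.4) = 0.22667
So 0.22667·(Kᵢ + α·Naᵢ) = Kₒ + α·Naₒ → α = (0.22667·105.0 − 7.49) / (152.0 − 0.22667·23.0)
α = (23.8 − 7.49) / (152.0 − 5.213) = 16.31/146.8 = 0.1111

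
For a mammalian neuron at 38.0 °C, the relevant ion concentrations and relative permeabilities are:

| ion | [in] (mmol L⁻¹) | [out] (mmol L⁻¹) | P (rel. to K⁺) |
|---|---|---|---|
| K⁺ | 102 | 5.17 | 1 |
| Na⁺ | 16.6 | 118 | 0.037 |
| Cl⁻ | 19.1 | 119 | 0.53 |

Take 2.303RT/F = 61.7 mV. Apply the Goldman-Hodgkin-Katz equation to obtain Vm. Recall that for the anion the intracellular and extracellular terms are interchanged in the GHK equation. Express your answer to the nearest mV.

-57 mV

Vm = 61.7 · log₁₀[(Σ P·[cation]ₒ + Σ P·[anion]ᵢ) / (Σ P·[cation]ᵢ + Σ P·[anion]ₒ)]
Numerator = 1×5.17 + 0.037×118 + 0.53×19.1 = 19.66
Denominator = 1×102 + 0.037×16.6 + 0.53×119 = 165.7
Vm = 61.7 · log₁₀(0.11865) = 61.7 × (-0.9257) = -57.12 mV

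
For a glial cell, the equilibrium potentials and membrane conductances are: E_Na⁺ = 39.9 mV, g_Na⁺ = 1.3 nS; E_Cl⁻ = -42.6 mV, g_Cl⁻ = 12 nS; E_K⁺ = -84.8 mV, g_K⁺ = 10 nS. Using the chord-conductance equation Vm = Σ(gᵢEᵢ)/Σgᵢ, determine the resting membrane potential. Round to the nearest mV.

-56 mV

Σ gᵢEᵢ = 1.3·(39.9) + 12·(-42.6) + 10·(-84.8) = -1307.33
Σ gᵢ = 1.3 + 12 + 10 = 23.3
Vm = -1307.33 / 23.3 = -56.11 mV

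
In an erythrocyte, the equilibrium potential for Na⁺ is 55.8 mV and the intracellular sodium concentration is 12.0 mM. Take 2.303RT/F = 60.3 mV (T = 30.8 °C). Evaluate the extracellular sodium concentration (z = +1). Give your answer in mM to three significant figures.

Nernst: E = (60.3/1) · log₁₀([out]/[in]), so log₁₀([out]/[in]) = 55.8 × 1 / 60.3 = 0.9254.
[out]/[in] = 10^(0.9254) = 8.421.
[out] = 8.421 × 12.0 = 101.1 mM.

101 mM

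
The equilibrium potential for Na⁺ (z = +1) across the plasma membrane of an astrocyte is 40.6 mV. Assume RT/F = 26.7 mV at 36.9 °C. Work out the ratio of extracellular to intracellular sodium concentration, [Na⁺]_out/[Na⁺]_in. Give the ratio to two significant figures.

ln([out]/[in]) = E·z/(26.7) = 40.6 × 1 / 26.7 = 1.5206
[out]/[in] = e^(1.5206) = 4.575

4.6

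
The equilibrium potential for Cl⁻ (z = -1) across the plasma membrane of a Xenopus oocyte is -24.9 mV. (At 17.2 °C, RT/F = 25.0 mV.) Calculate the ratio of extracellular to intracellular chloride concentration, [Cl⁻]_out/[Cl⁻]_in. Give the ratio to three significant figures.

2.71

ln([out]/[in]) = E·z/(25.0) = -24.9 × -1 / 25.0 = 0.9960
[out]/[in] = e^(0.9960) = 2.707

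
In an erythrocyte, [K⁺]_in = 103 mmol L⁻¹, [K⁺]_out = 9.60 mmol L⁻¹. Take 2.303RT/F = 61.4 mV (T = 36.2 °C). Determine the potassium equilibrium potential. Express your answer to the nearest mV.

-63 mV

E = (61.4/z) · log₁₀([K⁺]_out/[K⁺]_in) with z = +1.
= (61.4/1) · log₁₀(9.60/103) = 61.40 · log₁₀(0.0932)
= 61.40 · (-1.0306) = -63.28 mV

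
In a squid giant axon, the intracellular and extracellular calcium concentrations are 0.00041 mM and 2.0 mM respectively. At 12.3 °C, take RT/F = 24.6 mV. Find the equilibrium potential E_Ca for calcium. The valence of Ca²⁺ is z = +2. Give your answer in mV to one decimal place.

104.5 mV

E = (24.6/z) · ln([Ca²⁺]_out/[Ca²⁺]_in) with z = +2.
= (24.6/2) · ln(2.0/0.00041) = 12.30 · ln(4878)
= 12.30 · (8.4925) = 104.46 mV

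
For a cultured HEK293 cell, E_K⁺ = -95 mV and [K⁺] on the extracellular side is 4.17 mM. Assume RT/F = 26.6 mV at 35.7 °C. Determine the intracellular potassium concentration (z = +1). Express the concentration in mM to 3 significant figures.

148 mM

Nernst: E = (26.6/1) · ln([out]/[in]), so ln([out]/[in]) = -95.0 × 1 / 26.6 = -3.5714.
[out]/[in] = e^(-3.5714) = 0.02812.
[in] = 4.17 / 0.02812 = 148.3 mM.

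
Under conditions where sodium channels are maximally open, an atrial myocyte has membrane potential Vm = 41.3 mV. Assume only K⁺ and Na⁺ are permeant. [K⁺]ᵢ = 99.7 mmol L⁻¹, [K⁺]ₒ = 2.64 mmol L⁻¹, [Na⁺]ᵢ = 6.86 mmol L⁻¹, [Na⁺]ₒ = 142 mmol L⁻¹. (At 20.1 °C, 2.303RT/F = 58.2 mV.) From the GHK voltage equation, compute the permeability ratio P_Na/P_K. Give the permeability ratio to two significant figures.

4.8

Let α = P_Na/P_K. GHK: Vm = 58.2·log₁₀[(Kₒ + α·Naₒ)/(Kᵢ + α·Naᵢ)].
10^(Vm/58.2) = 10^(41.3/58.2) = 5.1242
So 5.1242·(Kᵢ + α·Naᵢ) = Kₒ + α·Naₒ → α = (5.1242·99.7 − 2.64) / (142.0 − 5.1242·6.86)
α = (510.9 − 2.64) / (142.0 − 35.15) = 508.2/106.8 = 4.757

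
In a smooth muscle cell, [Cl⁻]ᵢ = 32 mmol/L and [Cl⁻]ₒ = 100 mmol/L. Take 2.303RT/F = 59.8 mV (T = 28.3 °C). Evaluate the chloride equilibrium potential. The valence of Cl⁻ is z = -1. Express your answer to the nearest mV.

-30 mV

E = (59.8/z) · log₁₀([Cl⁻]_out/[Cl⁻]_in) with z = -1.
For an anion, dividing by z = -1 reverses the sign.
= (59.8/-1) · log₁₀(100/32) = -59.80 · log₁₀(3.125)
= -59.80 · (0.4949) = -29.59 mV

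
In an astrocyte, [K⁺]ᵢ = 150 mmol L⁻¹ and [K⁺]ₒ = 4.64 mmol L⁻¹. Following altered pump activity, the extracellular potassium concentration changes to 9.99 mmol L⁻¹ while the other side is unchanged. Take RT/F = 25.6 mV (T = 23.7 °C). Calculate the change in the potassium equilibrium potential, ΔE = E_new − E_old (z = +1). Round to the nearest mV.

E_old = (25.6/1)·ln(4.64/150) = -88.98 mV
E_new = (25.6/1)·ln(9.99/150) = -69.35 mV
ΔE = -69.35 − (-88.98) = 19.63 mV

20 mV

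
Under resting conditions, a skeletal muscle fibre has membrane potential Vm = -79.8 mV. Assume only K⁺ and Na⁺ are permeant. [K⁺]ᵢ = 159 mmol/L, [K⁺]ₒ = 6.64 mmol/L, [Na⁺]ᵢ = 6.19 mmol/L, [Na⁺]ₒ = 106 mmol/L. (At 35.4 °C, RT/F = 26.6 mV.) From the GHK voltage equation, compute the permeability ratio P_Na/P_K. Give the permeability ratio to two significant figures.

0.012

Let α = P_Na/P_K. GHK: Vm = 26.6·ln[(Kₒ + α·Naₒ)/(Kᵢ + α·Naᵢ)].
e^(Vm/26.6) = e^(-79.8/26.6) = 0.049787
So 0.049787·(Kᵢ + α·Naᵢ) = Kₒ + α·Naₒ → α = (0.049787·159.0 − 6.64) / (106.0 − 0.049787·6.19)
α = (7.916 − 6.64) / (106.0 − 0.3082) = 1.276/105.7 = 0.01207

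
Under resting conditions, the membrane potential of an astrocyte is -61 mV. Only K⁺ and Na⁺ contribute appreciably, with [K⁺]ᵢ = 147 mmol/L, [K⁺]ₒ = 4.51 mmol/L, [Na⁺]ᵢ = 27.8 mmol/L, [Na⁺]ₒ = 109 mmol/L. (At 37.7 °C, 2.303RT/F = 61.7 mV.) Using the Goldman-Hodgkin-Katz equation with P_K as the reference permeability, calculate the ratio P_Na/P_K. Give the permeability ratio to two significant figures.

Let α = P_Na/P_K. GHK: Vm = 61.7·log₁₀[(Kₒ + α·Naₒ)/(Kᵢ + α·Naᵢ)].
10^(Vm/61.7) = 10^(-61.0/61.7) = 0.10265
So 0.10265·(Kᵢ + α·Naᵢ) = Kₒ + α·Naₒ → α = (0.10265·147.0 − 4.51) / (109.0 − 0.10265·27.8)
α = (15.09 − 4.51) / (109.0 − 2.854) = 10.58/106.1 = 0.09966

0.10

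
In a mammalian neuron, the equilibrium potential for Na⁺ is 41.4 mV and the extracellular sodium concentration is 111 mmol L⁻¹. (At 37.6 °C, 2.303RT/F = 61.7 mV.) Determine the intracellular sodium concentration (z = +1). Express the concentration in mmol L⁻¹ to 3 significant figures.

Nernst: E = (61.7/1) · log₁₀([out]/[in]), so log₁₀([out]/[in]) = 41.4 × 1 / 61.7 = 0.6710.
[out]/[in] = 10^(0.6710) = 4.688.
[in] = 111 / 4.688 = 23.68 mmol L⁻¹.

23.7 mmol L⁻¹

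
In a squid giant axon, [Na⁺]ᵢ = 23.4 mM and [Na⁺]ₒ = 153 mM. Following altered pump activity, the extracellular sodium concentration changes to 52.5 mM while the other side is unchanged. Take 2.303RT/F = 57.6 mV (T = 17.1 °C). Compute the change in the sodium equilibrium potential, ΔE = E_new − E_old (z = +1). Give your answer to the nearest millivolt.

E_old = (57.6/1)·log₁₀(153/23.4) = 46.97 mV
E_new = (57.6/1)·log₁₀(52.5/23.4) = 20.21 mV
ΔE = 20.21 − (46.97) = -26.76 mV

-27 mV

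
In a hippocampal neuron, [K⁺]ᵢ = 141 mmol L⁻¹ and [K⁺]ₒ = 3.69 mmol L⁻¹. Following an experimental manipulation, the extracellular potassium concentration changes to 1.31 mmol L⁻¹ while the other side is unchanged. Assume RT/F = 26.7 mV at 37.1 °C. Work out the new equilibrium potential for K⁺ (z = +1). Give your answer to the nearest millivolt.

-125 mV

After the shift: [K⁺]_out = 1.31, [K⁺]_in = 141 mmol L⁻¹.
E_new = (26.7/1)·ln(1.31/141) = 26.70 · (-4.6787) = -124.92 mV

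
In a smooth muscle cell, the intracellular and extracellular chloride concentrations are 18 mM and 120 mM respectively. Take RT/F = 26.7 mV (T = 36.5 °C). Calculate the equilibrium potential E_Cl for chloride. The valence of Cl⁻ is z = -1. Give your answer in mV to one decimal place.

-50.7 mV

E = (26.7/z) · ln([Cl⁻]_out/[Cl⁻]_in) with z = -1.
For an anion, dividing by z = -1 reverses the sign.
= (26.7/-1) · ln(120/18) = -26.70 · ln(6.667)
= -26.70 · (1.8971) = -50.65 mV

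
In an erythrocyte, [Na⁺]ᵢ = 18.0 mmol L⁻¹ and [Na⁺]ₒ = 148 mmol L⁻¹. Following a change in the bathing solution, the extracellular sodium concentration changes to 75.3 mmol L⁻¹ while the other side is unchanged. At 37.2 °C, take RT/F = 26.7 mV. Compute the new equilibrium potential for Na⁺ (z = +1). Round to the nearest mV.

38 mV

After the shift: [Na⁺]_out = 75.3, [Na⁺]_in = 18.0 mmol L⁻¹.
E_new = (26.7/1)·ln(75.3/18.0) = 26.70 · (1.4311) = 38.21 mV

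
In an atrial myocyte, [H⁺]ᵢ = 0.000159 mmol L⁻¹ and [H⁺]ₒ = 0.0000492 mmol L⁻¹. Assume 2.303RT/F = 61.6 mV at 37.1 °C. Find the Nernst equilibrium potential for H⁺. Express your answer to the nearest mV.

E = (61.6/z) · log₁₀([H⁺]_out/[H⁺]_in) with z = +1.
= (61.6/1) · log₁₀(0.0000492/0.000159) = 61.60 · log₁₀(0.3094)
= 61.60 · (-0.5094) = -31.38 mV

-31 mV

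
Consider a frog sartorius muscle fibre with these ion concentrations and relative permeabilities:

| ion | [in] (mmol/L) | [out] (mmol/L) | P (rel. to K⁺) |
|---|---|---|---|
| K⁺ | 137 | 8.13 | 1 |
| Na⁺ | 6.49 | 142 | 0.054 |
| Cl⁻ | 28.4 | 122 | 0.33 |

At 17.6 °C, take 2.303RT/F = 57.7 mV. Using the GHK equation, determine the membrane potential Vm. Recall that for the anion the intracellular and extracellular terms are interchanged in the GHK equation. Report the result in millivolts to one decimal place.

Vm = 57.7 · log₁₀[(Σ P·[cation]ₒ + Σ P·[anion]ᵢ) / (Σ P·[cation]ᵢ + Σ P·[anion]ₒ)]
Numerator = 1×8.13 + 0.054×142 + 0.33×28.4 = 25.17
Denominator = 1×137 + 0.054×6.49 + 0.33×122 = 177.6
Vm = 57.7 · log₁₀(0.14171) = 57.7 × (-0.8486) = -48.96 mV

-49.0 mV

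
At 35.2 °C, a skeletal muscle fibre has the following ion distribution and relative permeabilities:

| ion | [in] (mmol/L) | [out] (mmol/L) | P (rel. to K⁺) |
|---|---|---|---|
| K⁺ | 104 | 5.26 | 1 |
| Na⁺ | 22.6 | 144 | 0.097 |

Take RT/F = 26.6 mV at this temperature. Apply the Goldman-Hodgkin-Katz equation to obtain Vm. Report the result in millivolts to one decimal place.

Vm = 26.6 · ln[(Σ P·[cation]ₒ + Σ P·[anion]ᵢ) / (Σ P·[cation]ᵢ + Σ P·[anion]ₒ)]
Numerator = 1×5.26 + 0.097×144 = 19.23
Denominator = 1×104 + 0.097×22.6 = 106.2
Vm = 26.6 · ln(0.18107) = 26.6 × (-1.7089) = -45.46 mV

-45.5 mV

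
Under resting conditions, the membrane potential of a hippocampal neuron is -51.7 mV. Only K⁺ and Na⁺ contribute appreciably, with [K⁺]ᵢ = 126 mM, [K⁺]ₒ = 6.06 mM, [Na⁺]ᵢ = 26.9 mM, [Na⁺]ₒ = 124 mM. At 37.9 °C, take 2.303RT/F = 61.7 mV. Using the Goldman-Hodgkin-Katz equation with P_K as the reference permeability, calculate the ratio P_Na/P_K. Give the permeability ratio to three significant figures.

0.102

Let α = P_Na/P_K. GHK: Vm = 61.7·log₁₀[(Kₒ + α·Naₒ)/(Kᵢ + α·Naᵢ)].
10^(Vm/61.7) = 10^(-51.7/61.7) = 0.14524
So 0.14524·(Kᵢ + α·Naᵢ) = Kₒ + α·Naₒ → α = (0.14524·126.0 − 6.06) / (124.0 − 0.14524·26.9)
α = (18.3 − 6.06) / (124.0 − 3.907) = 12.24/120.1 = 0.1019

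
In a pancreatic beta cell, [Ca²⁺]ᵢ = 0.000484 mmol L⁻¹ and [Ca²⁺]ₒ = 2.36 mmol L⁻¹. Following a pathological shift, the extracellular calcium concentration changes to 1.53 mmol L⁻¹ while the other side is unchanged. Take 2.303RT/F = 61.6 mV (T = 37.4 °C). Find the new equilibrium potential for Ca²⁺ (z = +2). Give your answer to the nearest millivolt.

After the shift: [Ca²⁺]_out = 1.53, [Ca²⁺]_in = 0.000484 mmol L⁻¹.
E_new = (61.6/2)·log₁₀(1.53/0.000484) = 30.80 · (3.4998) = 107.80 mV

108 mV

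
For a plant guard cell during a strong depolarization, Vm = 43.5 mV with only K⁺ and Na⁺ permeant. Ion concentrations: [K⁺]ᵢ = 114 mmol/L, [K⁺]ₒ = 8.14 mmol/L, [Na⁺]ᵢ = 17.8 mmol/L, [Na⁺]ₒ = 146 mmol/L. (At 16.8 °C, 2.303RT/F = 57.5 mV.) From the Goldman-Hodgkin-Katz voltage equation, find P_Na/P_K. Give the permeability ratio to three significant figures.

Let α = P_Na/P_K. GHK: Vm = 57.5·log₁₀[(Kₒ + α·Naₒ)/(Kᵢ + α·Naᵢ)].
10^(Vm/57.5) = 10^(43.5/57.5) = 5.7085
So 5.7085·(Kᵢ + α·Naᵢ) = Kₒ + α·Naₒ → α = (5.7085·114.0 − 8.14) / (146.0 − 5.7085·17.8)
α = (650.8 − 8.14) / (146.0 − 101.6) = 642.6/44.39 = 14.48

14.5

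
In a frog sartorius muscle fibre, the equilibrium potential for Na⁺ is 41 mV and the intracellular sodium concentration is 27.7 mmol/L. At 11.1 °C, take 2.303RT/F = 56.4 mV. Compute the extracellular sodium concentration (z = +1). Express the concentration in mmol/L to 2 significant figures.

150 mmol/L

Nernst: E = (56.4/1) · log₁₀([out]/[in]), so log₁₀([out]/[in]) = 41.0 × 1 / 56.4 = 0.7270.
[out]/[in] = 10^(0.7270) = 5.333.
[out] = 5.333 × 27.7 = 147.7 mmol/L.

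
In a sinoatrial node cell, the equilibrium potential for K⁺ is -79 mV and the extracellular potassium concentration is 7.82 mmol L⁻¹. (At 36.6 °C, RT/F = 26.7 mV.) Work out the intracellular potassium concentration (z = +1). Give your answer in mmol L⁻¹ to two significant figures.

Nernst: E = (26.7/1) · ln([out]/[in]), so ln([out]/[in]) = -79.0 × 1 / 26.7 = -2.9588.
[out]/[in] = e^(-2.9588) = 0.05188.
[in] = 7.82 / 0.05188 = 150.7 mmol L⁻¹.

150 mmol L⁻¹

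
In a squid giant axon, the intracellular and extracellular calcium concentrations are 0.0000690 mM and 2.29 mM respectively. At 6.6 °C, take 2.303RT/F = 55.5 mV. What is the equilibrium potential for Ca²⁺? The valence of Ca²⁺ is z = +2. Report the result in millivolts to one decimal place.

125.5 mV

E = (55.5/z) · log₁₀([Ca²⁺]_out/[Ca²⁺]_in) with z = +2.
= (55.5/2) · log₁₀(2.29/0.0000690) = 27.75 · log₁₀(3.319e+04)
= 27.75 · (4.5210) = 125.46 mV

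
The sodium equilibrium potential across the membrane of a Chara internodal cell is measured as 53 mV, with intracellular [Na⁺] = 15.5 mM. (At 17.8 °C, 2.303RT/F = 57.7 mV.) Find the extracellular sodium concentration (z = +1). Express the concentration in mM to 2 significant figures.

130 mM

Nernst: E = (57.7/1) · log₁₀([out]/[in]), so log₁₀([out]/[in]) = 53.0 × 1 / 57.7 = 0.9185.
[out]/[in] = 10^(0.9185) = 8.29.
[out] = 8.29 × 15.5 = 128.5 mM.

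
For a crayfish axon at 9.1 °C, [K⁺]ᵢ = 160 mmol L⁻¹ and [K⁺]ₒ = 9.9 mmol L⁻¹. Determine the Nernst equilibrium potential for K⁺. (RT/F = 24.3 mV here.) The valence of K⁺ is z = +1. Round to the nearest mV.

E = (24.3/z) · ln([K⁺]_out/[K⁺]_in) with z = +1.
= (24.3/1) · ln(9.9/160) = 24.30 · ln(0.06187)
= 24.30 · (-2.7826) = -67.62 mV

-68 mV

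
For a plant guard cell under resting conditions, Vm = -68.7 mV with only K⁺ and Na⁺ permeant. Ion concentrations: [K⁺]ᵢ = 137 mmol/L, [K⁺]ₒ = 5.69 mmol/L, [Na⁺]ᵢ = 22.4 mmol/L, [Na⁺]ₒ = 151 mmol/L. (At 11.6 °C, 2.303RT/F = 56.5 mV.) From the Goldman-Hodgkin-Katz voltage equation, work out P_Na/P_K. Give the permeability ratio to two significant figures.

0.018

Let α = P_Na/P_K. GHK: Vm = 56.5·log₁₀[(Kₒ + α·Naₒ)/(Kᵢ + α·Naᵢ)].
10^(Vm/56.5) = 10^(-68.7/56.5) = 0.060823
So 0.060823·(Kᵢ + α·Naᵢ) = Kₒ + α·Naₒ → α = (0.060823·137.0 − 5.69) / (151.0 − 0.060823·22.4)
α = (8.333 − 5.69) / (151.0 − 1.362) = 2.643/149.6 = 0.01766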